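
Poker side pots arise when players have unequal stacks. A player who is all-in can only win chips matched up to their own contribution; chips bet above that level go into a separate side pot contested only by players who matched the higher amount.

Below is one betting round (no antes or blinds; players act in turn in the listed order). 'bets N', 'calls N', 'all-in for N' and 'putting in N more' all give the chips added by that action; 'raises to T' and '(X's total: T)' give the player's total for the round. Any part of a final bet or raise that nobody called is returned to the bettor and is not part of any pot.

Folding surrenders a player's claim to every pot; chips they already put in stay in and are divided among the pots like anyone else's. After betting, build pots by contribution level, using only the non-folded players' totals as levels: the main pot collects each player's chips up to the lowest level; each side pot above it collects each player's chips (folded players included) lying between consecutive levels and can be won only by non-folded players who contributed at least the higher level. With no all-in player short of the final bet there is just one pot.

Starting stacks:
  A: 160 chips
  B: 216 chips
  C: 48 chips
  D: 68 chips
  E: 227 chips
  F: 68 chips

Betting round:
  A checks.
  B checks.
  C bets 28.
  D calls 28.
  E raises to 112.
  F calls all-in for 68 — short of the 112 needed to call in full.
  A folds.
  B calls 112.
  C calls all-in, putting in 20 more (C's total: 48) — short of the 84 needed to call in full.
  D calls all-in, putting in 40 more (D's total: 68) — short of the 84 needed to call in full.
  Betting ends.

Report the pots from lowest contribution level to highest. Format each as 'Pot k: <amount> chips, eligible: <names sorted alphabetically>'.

Contributions: B=112, C=48, D=68, E=112, F=68
Folded: A
Pot levels (distinct totals of non-folded players): 48, 68, 112
Layer 1-48: 48 each from B, C, D, E, F = 48*5 = 240 chips; eligible B, C, D, E, F
Layer 49-68: 20 each from B, D, E, F = 20*4 = 80 chips; eligible B, D, E, F
Layer 69-112: 44 each from B, E = 44*2 = 88 chips; eligible B, E

Pot 1: 240 chips, eligible: B, C, D, E, F
Pot 2: 80 chips, eligible: B, D, E, F
Pot 3: 88 chips, eligible: B, E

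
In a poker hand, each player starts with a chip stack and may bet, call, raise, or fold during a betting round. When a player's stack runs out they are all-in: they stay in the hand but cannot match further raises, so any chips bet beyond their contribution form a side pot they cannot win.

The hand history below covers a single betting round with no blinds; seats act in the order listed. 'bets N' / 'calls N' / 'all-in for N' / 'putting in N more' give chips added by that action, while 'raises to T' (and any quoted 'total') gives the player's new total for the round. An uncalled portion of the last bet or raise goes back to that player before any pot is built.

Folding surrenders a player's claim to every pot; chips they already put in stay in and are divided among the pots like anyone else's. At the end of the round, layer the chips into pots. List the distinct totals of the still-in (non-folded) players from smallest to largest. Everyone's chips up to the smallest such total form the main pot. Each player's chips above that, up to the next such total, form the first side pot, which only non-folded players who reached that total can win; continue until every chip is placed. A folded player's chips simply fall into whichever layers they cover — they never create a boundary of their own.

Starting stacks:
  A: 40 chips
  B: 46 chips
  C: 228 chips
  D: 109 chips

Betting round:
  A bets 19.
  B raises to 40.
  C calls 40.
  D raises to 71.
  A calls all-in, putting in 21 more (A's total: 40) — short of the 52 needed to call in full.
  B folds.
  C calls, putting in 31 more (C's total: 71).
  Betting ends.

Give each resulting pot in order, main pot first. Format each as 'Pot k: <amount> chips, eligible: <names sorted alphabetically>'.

Contributions: A=40, B=40, C=71, D=71
Folded: B
Pot levels (distinct totals of non-folded players): 40, 71
Layer 1-40: 40 each from A, B, C, D = 40*4 = 160 chips; eligible A, C, D
Layer 41-71: 31 each from C, D = 31*2 = 62 chips; eligible C, D

Pot 1: 160 chips, eligible: A, C, D
Pot 2: 62 chips, eligible: C, D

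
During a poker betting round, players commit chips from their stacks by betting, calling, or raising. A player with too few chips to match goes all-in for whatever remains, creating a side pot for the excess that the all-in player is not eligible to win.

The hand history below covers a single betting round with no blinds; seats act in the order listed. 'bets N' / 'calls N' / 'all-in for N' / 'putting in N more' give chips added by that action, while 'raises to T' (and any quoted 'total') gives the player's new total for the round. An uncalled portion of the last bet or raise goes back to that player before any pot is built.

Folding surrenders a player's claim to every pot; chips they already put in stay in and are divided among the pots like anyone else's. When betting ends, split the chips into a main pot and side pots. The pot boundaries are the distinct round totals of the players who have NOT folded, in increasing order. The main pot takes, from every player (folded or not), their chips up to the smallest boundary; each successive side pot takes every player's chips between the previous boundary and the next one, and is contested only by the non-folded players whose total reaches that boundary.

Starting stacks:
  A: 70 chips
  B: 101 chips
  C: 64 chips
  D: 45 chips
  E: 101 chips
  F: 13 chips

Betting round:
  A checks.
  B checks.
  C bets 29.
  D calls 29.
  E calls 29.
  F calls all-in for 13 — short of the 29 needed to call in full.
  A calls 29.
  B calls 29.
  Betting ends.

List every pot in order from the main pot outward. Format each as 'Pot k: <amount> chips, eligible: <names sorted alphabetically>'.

Contributions: A=29, B=29, C=29, D=29, E=29, F=13
Pot levels (distinct totals of non-folded players): 13, 29
Layer 1-13: 13 each from A, B, C, D, E, F = 13*6 = 78 chips; eligible A, B, C, D, E, F
Layer 14-29: 16 each from A, B, C, D, E = 16*5 = 80 chips; eligible A, B, C, D, E

Pot 1: 78 chips, eligible: A, B, C, D, E, F
Pot 2: 80 chips, eligible: A, B, C, D, E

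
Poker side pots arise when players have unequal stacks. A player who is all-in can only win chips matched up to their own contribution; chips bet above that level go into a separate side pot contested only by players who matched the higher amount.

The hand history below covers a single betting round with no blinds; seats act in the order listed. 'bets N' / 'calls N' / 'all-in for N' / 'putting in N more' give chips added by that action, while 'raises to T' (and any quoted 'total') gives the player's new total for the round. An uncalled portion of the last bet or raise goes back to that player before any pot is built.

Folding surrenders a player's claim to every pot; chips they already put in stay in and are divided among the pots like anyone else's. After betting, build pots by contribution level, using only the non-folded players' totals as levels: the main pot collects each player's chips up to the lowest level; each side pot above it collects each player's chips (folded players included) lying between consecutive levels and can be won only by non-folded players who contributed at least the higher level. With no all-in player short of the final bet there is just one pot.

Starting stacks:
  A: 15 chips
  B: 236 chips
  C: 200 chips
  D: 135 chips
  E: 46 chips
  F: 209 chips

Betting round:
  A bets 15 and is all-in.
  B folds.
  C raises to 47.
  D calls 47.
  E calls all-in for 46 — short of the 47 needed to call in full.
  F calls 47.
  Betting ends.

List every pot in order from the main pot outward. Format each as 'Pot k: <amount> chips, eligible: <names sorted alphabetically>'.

Contributions: A=15, C=47, D=47, E=46, F=47
Folded: B
Pot levels (distinct totals of non-folded players): 15, 46, 47
Layer 1-15: 15 each from A, C, D, E, F = 15*5 = 75 chips; eligible A, C, D, E, F
Layer 16-46: 31 each from C, D, E, F = 31*4 = 124 chips; eligible C, D, E, F
Layer 47-47: 1 each from C, D, F = 1*3 = 3 chips; eligible C, D, F

Pot 1: 75 chips, eligible: A, C, D, E, F
Pot 2: 124 chips, eligible: C, D, E, F
Pot 3: 3 chips, eligible: C, D, F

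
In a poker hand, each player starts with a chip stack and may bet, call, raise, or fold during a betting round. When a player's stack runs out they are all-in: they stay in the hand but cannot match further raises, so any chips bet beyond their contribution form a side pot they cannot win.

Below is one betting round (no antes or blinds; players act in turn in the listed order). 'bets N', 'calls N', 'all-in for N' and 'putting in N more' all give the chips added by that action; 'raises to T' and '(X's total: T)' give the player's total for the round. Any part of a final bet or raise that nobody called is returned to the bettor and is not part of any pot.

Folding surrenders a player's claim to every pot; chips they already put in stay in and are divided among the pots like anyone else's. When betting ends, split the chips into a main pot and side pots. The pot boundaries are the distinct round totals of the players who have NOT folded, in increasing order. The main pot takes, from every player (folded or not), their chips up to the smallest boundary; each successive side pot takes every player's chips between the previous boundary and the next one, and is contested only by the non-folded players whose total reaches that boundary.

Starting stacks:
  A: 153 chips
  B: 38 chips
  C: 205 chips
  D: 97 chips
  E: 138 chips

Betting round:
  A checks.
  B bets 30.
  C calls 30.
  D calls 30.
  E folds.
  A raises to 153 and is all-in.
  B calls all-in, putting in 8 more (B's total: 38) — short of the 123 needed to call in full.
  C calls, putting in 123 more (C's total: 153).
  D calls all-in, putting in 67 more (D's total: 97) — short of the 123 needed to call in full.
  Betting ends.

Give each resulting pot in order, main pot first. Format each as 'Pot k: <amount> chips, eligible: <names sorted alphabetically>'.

Contributions: A=153, B=38, C=153, D=97
Folded: E
Pot levels (distinct totals of non-folded players): 38, 97, 153
Layer 1-38: 38 each from A, B, C, D = 38*4 = 152 chips; eligible A, B, C, D
Layer 39-97: 59 each from A, C, D = 59*3 = 177 chips; eligible A, C, D
Layer 98-153: 56 each from A, C = 56*2 = 112 chips; eligible A, C

Pot 1: 152 chips, eligible: A, B, C, D
Pot 2: 177 chips, eligible: A, C, D
Pot 3: 112 chips, eligible: A, C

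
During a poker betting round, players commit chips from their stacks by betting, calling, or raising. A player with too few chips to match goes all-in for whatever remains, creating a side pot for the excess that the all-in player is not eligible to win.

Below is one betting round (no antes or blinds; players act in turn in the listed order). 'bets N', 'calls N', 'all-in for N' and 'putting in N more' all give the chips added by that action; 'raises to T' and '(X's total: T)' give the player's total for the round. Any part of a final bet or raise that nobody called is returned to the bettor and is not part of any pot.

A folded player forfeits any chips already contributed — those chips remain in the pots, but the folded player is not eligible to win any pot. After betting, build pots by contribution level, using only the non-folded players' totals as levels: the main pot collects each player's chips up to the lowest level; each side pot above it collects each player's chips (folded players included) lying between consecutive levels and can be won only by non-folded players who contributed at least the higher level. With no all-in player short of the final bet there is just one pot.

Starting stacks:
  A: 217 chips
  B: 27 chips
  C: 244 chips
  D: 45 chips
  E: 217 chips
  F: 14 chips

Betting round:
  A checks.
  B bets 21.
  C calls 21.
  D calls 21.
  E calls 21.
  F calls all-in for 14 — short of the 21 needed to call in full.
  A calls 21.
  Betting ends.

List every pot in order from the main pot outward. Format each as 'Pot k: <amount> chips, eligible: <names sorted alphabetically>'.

Pot 1: 84 chips, eligible: A, B, C, D, E, F
Pot 2: 35 chips, eligible: A, B, C, D, E

Derivation:
Contributions: A=21, B=21, C=21, D=21, E=21, F=14
Pot levels (distinct totals of non-folded players): 14, 21
Layer 1-14: 14 each from A, B, C, D, E, F = 14*6 = 84 chips; eligible A, B, C, D, E, F
Layer 15-21: 7 each from A, B, C, D, E = 7*5 = 35 chips; eligible A, B, C, D, E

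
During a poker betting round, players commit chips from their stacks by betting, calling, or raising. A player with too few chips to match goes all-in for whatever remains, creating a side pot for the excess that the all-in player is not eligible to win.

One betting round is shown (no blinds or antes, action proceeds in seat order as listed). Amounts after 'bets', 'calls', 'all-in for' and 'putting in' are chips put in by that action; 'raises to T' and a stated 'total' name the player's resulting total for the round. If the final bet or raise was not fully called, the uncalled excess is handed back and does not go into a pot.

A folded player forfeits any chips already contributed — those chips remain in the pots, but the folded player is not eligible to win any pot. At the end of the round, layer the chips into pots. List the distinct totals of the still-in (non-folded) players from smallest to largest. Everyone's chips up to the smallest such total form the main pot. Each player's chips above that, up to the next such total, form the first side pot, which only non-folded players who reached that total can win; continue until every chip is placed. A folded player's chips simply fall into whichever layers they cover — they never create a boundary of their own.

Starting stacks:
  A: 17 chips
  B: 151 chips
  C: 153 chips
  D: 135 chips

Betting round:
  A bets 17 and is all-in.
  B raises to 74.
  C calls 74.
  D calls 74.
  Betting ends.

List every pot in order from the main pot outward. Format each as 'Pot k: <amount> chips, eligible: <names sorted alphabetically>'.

Contributions: A=17, B=74, C=74, D=74
Pot levels (distinct totals of non-folded players): 17, 74
Layer 1-17: 17 each from A, B, C, D = 17*4 = 68 chips; eligible A, B, C, D
Layer 18-74: 57 each from B, C, D = 57*3 = 171 chips; eligible B, C, D

Pot 1: 68 chips, eligible: A, B, C, D
Pot 2: 171 chips, eligible: B, C, D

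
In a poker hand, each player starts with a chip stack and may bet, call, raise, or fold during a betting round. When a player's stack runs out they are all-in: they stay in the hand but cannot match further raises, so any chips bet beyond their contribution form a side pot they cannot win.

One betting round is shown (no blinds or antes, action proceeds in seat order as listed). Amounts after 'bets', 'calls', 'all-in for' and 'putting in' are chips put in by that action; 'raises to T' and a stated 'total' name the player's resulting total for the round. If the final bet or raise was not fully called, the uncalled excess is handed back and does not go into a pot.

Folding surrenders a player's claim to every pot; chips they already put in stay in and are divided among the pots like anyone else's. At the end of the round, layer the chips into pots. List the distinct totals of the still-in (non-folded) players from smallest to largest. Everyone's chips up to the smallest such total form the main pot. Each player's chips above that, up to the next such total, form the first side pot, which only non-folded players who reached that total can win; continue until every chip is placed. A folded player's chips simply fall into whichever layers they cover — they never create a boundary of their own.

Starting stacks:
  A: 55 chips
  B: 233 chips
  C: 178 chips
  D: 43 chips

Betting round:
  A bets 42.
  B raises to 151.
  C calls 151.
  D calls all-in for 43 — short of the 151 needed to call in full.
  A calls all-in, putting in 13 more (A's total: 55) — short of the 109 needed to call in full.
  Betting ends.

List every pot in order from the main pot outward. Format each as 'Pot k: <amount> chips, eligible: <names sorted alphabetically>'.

Contributions: A=55, B=151, C=151, D=43
Pot levels (distinct totals of non-folded players): 43, 55, 151
Layer 1-43: 43 each from A, B, C, D = 43*4 = 172 chips; eligible A, B, C, D
Layer 44-55: 12 each from A, B, C = 12*3 = 36 chips; eligible A, B, C
Layer 56-151: 96 each from B, C = 96*2 = 192 chips; eligible B, C

Pot 1: 172 chips, eligible: A, B, C, D
Pot 2: 36 chips, eligible: A, B, C
Pot 3: 192 chips, eligible: B, C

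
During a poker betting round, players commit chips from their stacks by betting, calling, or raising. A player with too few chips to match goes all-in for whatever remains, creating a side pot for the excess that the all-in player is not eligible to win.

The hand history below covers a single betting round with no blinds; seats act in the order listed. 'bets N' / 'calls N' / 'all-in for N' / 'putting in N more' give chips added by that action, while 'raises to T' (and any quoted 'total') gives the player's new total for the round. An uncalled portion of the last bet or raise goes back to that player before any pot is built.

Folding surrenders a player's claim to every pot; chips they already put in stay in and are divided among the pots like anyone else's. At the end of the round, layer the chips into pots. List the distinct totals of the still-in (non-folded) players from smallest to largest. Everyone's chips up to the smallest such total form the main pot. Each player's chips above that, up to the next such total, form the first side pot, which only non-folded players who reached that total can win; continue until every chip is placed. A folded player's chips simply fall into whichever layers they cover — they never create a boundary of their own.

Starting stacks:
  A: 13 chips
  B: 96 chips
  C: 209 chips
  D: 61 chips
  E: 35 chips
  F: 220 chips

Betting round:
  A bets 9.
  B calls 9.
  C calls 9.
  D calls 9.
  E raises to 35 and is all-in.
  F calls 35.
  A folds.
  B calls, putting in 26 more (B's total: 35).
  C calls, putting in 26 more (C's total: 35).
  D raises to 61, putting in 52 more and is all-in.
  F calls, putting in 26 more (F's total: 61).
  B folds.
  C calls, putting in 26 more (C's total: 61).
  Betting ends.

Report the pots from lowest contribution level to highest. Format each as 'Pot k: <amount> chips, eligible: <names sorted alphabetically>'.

Pot 1: 184 chips, eligible: C, D, E, F
Pot 2: 78 chips, eligible: C, D, F

Derivation:
Contributions: A=9, B=35, C=61, D=61, E=35, F=61
Folded: A, B
Pot levels (distinct totals of non-folded players): 35, 61
Layer 1-35: A 9 + B 35 + C 35 + D 35 + E 35 + F 35 = 184 chips; eligible C, D, E, F
Layer 36-61: 26 each from C, D, F = 26*3 = 78 chips; eligible C, D, F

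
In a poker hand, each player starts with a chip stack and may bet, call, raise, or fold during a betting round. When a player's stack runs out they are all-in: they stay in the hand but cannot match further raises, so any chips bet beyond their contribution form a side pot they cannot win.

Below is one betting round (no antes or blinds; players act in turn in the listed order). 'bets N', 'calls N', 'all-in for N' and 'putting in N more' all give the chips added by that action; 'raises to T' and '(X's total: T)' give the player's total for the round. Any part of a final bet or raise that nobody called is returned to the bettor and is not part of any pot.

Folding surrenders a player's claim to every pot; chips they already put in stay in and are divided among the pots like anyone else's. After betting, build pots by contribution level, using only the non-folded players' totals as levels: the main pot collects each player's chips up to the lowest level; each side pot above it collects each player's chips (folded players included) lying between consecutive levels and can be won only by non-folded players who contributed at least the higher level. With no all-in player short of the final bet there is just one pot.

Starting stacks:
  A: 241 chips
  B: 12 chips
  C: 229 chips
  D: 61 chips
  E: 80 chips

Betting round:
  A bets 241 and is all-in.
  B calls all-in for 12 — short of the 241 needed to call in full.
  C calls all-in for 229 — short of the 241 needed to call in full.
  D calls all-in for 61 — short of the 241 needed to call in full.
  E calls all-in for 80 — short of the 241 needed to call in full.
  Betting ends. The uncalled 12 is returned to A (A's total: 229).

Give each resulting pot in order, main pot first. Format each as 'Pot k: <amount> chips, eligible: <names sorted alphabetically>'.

Contributions (after 12 returned to A): A=229, B=12, C=229, D=61, E=80
Pot levels (distinct totals of non-folded players): 12, 61, 80, 229
Layer 1-12: 12 each from A, B, C, D, E = 12*5 = 60 chips; eligible A, B, C, D, E
Layer 13-61: 49 each from A, C, D, E = 49*4 = 196 chips; eligible A, C, D, E
Layer 62-80: 19 each from A, C, E = 19*3 = 57 chips; eligible A, C, E
Layer 81-229: 149 each from A, C = 149*2 = 298 chips; eligible A, C

Pot 1: 60 chips, eligible: A, B, C, D, E
Pot 2: 196 chips, eligible: A, C, D, E
Pot 3: 57 chips, eligible: A, C, E
Pot 4: 298 chips, eligible: A, C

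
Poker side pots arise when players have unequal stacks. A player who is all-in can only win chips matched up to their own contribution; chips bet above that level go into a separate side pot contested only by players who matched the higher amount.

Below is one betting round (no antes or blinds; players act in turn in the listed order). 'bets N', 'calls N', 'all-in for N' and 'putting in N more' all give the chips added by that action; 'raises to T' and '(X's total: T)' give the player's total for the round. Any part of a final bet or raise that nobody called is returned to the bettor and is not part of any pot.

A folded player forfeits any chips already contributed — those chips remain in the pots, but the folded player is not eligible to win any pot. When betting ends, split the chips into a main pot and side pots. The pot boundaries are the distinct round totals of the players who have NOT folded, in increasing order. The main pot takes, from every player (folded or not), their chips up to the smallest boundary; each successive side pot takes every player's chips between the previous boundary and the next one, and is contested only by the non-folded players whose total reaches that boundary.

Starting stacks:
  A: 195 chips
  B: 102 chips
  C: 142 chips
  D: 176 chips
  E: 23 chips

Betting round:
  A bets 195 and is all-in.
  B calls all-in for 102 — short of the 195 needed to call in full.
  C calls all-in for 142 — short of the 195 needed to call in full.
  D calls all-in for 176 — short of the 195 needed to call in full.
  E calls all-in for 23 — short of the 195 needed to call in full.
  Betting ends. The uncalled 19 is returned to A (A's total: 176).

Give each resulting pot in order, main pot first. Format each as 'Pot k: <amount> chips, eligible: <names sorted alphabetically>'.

Contributions (after 19 returned to A): A=176, B=102, C=142, D=176, E=23
Pot levels (distinct totals of non-folded players): 23, 102, 142, 176
Layer 1-23: 23 each from A, B, C, D, E = 23*5 = 115 chips; eligible A, B, C, D, E
Layer 24-102: 79 each from A, B, C, D = 79*4 = 316 chips; eligible A, B, C, D
Layer 103-142: 40 each from A, C, D = 40*3 = 120 chips; eligible A, C, D
Layer 143-176: 34 each from A, D = 34*2 = 68 chips; eligible A, D

Pot 1: 115 chips, eligible: A, B, C, D, E
Pot 2: 316 chips, eligible: A, B, C, D
Pot 3: 120 chips, eligible: A, C, D
Pot 4: 68 chips, eligible: A, D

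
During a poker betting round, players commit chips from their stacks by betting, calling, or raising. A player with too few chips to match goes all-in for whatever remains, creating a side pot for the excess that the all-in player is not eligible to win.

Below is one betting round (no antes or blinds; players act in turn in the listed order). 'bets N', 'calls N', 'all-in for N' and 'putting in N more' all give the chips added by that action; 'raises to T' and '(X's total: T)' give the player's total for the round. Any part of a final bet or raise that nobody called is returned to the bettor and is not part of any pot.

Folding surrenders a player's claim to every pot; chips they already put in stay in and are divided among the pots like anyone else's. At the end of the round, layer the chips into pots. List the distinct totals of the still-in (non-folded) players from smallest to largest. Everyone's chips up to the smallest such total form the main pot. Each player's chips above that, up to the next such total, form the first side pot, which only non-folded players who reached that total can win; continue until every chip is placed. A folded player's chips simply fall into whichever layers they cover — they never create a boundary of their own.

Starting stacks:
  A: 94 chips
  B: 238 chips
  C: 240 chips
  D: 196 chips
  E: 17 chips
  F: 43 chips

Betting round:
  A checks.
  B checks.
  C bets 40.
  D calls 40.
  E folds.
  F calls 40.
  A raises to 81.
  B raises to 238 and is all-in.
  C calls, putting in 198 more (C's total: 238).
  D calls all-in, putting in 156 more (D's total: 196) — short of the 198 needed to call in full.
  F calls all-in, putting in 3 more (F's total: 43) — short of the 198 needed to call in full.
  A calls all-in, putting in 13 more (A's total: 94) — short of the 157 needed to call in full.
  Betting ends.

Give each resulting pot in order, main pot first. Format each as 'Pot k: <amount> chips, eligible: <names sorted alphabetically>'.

Pot 1: 215 chips, eligible: A, B, C, D, F
Pot 2: 204 chips, eligible: A, B, C, D
Pot 3: 306 chips, eligible: B, C, D
Pot 4: 84 chips, eligible: B, C

Derivation:
Contributions: A=94, B=238, C=238, D=196, F=43
Folded: E
Pot levels (distinct totals of non-folded players): 43, 94, 196, 238
Layer 1-43: 43 each from A, B, C, D, F = 43*5 = 215 chips; eligible A, B, C, D, F
Layer 44-94: 51 each from A, B, C, D = 51*4 = 204 chips; eligible A, B, C, D
Layer 95-196: 102 each from B, C, D = 102*3 = 306 chips; eligible B, C, D
Layer 197-238: 42 each from B, C = 42*2 = 84 chips; eligible B, C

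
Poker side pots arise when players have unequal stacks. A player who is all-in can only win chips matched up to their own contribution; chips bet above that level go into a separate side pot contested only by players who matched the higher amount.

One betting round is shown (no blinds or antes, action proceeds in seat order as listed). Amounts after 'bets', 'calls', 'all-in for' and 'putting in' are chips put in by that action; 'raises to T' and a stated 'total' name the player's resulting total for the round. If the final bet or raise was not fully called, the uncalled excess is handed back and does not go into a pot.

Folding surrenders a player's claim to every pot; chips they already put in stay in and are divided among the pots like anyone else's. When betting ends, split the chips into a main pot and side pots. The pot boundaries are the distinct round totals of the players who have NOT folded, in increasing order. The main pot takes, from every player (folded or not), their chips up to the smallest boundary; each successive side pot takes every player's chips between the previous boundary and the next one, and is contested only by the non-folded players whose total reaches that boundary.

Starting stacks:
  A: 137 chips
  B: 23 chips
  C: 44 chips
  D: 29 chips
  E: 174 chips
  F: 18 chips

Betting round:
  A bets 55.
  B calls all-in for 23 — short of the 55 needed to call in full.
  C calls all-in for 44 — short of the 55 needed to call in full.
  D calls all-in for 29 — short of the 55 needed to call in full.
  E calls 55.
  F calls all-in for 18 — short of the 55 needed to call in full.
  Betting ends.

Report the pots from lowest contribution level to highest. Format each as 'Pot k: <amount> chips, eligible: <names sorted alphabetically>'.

Contributions: A=55, B=23, C=44, D=29, E=55, F=18
Pot levels (distinct totals of non-folded players): 18, 23, 29, 44, 55
Layer 1-18: 18 each from A, B, C, D, E, F = 18*6 = 108 chips; eligible A, B, C, D, E, F
Layer 19-23: 5 each from A, B, C, D, E = 5*5 = 25 chips; eligible A, B, C, D, E
Layer 24-29: 6 each from A, C, D, E = 6*4 = 24 chips; eligible A, C, D, E
Layer 30-44: 15 each from A, C, E = 15*3 = 45 chips; eligible A, C, E
Layer 45-55: 11 each from A, E = 11*2 = 22 chips; eligible A, E

Pot 1: 108 chips, eligible: A, B, C, D, E, F
Pot 2: 25 chips, eligible: A, B, C, D, E
Pot 3: 24 chips, eligible: A, C, D, E
Pot 4: 45 chips, eligible: A, C, E
Pot 5: 22 chips, eligible: A, E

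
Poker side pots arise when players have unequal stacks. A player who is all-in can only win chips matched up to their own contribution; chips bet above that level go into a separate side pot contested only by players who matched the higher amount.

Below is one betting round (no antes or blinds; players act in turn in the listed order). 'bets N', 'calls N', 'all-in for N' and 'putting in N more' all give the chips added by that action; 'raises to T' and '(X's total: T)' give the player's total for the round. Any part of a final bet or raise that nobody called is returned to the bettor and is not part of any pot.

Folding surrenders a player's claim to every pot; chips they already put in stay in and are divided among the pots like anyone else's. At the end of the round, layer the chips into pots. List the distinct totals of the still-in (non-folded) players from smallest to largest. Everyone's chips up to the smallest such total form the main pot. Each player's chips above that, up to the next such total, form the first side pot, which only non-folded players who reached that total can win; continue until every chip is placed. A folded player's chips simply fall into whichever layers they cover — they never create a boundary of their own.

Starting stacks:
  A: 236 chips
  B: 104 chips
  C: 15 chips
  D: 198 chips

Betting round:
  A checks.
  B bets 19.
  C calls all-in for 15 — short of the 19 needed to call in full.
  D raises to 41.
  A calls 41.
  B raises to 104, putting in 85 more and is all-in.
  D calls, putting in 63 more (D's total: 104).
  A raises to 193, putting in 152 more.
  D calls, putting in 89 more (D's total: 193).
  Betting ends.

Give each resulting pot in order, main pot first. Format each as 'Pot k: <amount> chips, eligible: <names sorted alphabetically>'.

Contributions: A=193, B=104, C=15, D=193
Pot levels (distinct totals of non-folded players): 15, 104, 193
Layer 1-15: 15 each from A, B, C, D = 15*4 = 60 chips; eligible A, B, C, D
Layer 16-104: 89 each from A, B, D = 89*3 = 267 chips; eligible A, B, D
Layer 105-193: 89 each from A, D = 89*2 = 178 chips; eligible A, D

Pot 1: 60 chips, eligible: A, B, C, D
Pot 2: 267 chips, eligible: A, B, D
Pot 3: 178 chips, eligible: A, D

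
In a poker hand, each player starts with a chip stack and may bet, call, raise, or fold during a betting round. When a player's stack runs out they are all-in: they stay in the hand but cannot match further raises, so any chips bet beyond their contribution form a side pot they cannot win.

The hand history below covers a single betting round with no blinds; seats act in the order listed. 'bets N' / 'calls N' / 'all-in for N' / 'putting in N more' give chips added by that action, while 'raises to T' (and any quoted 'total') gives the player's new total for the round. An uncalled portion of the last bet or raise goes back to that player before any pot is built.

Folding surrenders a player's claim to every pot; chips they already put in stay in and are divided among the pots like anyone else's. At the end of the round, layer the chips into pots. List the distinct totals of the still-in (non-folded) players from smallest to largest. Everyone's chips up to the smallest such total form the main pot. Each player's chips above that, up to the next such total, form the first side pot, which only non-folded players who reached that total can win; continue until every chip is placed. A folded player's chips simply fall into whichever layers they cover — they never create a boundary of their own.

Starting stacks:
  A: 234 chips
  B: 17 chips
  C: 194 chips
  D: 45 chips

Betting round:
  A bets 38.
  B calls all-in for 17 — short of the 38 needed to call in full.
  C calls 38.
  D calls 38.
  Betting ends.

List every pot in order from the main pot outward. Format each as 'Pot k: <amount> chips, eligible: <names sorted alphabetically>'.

Pot 1: 68 chips, eligible: A, B, C, D
Pot 2: 63 chips, eligible: A, C, D

Derivation:
Contributions: A=38, B=17, C=38, D=38
Pot levels (distinct totals of non-folded players): 17, 38
Layer 1-17: 17 each from A, B, C, D = 17*4 = 68 chips; eligible A, B, C, D
Layer 18-38: 21 each from A, C, D = 21*3 = 63 chips; eligible A, C, D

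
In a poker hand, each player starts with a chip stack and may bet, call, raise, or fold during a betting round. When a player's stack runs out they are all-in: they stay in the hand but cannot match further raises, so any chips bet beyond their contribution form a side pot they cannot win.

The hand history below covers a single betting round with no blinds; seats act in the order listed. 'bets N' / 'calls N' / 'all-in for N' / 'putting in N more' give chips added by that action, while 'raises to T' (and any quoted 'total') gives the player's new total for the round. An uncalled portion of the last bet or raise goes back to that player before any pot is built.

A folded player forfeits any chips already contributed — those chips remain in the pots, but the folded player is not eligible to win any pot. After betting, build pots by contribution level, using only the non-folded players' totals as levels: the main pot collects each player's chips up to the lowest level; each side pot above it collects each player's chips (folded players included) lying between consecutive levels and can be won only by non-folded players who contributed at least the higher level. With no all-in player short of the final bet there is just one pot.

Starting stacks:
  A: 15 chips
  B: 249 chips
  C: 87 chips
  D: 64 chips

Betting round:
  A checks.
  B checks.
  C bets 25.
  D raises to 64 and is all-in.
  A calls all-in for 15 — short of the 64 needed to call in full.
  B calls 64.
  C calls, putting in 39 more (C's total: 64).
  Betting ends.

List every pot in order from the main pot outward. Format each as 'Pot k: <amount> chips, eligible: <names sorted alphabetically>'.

Contributions: A=15, B=64, C=64, D=64
Pot levels (distinct totals of non-folded players): 15, 64
Layer 1-15: 15 each from A, B, C, D = 15*4 = 60 chips; eligible A, B, C, D
Layer 16-64: 49 each from B, C, D = 49*3 = 147 chips; eligible B, C, D

Pot 1: 60 chips, eligible: A, B, C, D
Pot 2: 147 chips, eligible: B, C, D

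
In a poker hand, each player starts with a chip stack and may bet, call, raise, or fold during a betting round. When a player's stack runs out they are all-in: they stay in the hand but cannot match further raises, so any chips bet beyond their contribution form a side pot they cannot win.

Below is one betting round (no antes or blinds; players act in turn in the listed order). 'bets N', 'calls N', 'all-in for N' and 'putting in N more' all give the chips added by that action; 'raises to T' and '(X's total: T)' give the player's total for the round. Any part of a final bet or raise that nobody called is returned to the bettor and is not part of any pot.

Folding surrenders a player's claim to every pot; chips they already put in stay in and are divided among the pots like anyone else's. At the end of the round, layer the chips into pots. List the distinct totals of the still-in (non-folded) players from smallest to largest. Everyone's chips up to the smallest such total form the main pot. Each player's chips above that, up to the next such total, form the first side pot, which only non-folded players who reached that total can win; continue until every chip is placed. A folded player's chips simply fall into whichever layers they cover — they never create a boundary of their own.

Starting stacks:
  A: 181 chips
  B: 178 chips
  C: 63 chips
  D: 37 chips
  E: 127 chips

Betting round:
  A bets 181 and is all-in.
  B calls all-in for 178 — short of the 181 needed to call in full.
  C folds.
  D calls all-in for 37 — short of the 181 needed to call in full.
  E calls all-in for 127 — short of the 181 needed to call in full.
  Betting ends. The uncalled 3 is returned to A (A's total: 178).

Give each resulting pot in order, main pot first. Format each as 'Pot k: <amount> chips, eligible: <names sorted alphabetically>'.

Pot 1: 148 chips, eligible: A, B, D, E
Pot 2: 270 chips, eligible: A, B, E
Pot 3: 102 chips, eligible: A, B

Derivation:
Contributions (after 3 returned to A): A=178, B=178, D=37, E=127
Folded: C
Pot levels (distinct totals of non-folded players): 37, 127, 178
Layer 1-37: 37 each from A, B, D, E = 37*4 = 148 chips; eligible A, B, D, E
Layer 38-127: 90 each from A, B, E = 90*3 = 270 chips; eligible A, B, E
Layer 128-178: 51 each from A, B = 51*2 = 102 chips; eligible A, B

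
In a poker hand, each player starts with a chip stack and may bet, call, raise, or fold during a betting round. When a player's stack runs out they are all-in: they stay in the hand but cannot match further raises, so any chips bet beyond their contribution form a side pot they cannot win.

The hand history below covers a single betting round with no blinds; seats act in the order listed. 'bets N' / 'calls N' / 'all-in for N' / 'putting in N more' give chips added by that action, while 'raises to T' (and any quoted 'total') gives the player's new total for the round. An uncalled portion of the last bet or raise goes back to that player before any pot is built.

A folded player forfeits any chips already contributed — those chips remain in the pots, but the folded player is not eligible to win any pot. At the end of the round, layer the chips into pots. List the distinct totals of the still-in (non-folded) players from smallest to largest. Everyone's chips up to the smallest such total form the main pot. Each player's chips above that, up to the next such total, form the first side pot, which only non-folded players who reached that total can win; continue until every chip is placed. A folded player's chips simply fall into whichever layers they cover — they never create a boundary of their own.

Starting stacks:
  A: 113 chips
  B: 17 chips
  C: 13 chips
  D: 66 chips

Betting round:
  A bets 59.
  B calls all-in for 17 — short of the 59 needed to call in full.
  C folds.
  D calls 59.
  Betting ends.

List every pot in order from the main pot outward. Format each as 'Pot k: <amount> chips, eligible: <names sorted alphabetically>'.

Pot 1: 51 chips, eligible: A, B, D
Pot 2: 84 chips, eligible: A, D

Derivation:
Contributions: A=59, B=17, D=59
Folded: C
Pot levels (distinct totals of non-folded players): 17, 59
Layer 1-17: 17 each from A, B, D = 17*3 = 51 chips; eligible A, B, D
Layer 18-59: 42 each from A, D = 42*2 = 84 chips; eligible A, D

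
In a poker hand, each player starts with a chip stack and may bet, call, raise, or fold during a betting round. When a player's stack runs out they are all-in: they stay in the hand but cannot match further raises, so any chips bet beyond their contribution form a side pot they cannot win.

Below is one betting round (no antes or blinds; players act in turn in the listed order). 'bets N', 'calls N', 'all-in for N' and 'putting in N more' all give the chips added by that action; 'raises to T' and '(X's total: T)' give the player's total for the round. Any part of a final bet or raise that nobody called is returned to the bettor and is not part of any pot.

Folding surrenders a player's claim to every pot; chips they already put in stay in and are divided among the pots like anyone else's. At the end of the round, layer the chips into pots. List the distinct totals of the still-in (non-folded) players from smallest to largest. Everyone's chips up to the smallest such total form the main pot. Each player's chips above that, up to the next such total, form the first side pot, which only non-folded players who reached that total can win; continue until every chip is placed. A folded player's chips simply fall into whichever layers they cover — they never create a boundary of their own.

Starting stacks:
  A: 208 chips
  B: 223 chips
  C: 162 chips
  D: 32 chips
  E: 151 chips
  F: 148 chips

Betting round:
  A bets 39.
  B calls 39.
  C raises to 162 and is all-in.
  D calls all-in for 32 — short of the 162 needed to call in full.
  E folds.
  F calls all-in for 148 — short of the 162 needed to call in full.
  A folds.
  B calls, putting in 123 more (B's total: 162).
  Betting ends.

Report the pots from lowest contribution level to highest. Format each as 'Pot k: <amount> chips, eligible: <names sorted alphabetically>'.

Contributions: A=39, B=162, C=162, D=32, F=148
Folded: A, E
Pot levels (distinct totals of non-folded players): 32, 148, 162
Layer 1-32: 32 each from A, B, C, D, F = 32*5 = 160 chips; eligible B, C, D, F
Layer 33-148: A 7 + B 116 + C 116 + F 116 = 355 chips; eligible B, C, F
Layer 149-162: 14 each from B, C = 14*2 = 28 chips; eligible B, C

Pot 1: 160 chips, eligible: B, C, D, F
Pot 2: 355 chips, eligible: B, C, F
Pot 3: 28 chips, eligible: B, C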